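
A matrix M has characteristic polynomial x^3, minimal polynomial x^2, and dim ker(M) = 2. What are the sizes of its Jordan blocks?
λ = 0: algebraic multiplicity 3 (exponent in χ_M), largest block size 2 (exponent in m_M), 2 blocks (geometric multiplicity). These force block sizes [2, 1].

Jordan blocks: (0, 2), (0, 1)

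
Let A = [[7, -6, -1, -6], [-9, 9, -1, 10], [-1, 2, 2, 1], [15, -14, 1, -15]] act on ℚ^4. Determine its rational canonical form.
The invariant factors of A (the non-unit diagonal entries of the Smith normal form of xI - A over ℚ[x]) are (x - 3)(x^3 + x - 5), each dividing the next. The characteristic polynomial is their product, (x - 3)(x^3 + x - 5).

The rational canonical form is the block-diagonal matrix of companion matrices C(f_i):
R = [[0, 0, 0, -15], [1, 0, 0, 8], [0, 1, 0, -1], [0, 0, 1, 3]].

Note the characteristic polynomial does not split into linear factors over ℚ, so A has no Jordan form over ℚ; the rational canonical form exists over any field.

R = [[0, 0, 0, -15], [1, 0, 0, 8], [0, 1, 0, -1], [0, 0, 1, 3]]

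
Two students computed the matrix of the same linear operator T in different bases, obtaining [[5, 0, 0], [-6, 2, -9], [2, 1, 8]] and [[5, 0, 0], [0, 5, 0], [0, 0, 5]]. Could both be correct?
No.

Both have characteristic polynomial (x - 5)^3, but the minimal polynomial of A is (x - 5)^2 while the minimal polynomial of B is x - 5. The minimal polynomial is a similarity invariant, so A and B are not similar.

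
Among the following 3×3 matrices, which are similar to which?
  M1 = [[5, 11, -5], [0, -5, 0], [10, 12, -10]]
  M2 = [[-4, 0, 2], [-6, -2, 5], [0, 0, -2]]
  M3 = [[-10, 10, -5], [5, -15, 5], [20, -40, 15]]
Characteristic polynomials: χ_{M1} = x(x + 5)^2, χ_{M2} = (x + 2)^2(x + 4), χ_{M3} = x(x + 5)^2.

{M1}: invariant factors x(x + 5)^2.

{M2}: invariant factors (x + 2)^2(x + 4).

{M3}: invariant factors x + 5, x(x + 5).

Matrices are similar if and only if their invariant-factor lists agree; the partition into similarity classes is {M1}, {M2}, {M3}.

3 classes: {M1}, {M2}, {M3}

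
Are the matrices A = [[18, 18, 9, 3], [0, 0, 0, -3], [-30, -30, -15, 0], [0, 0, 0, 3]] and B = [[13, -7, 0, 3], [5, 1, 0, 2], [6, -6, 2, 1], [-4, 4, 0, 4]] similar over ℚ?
trace(A) = 6 but trace(B) = 20. The trace is a similarity invariant, so A and B are not similar.

No.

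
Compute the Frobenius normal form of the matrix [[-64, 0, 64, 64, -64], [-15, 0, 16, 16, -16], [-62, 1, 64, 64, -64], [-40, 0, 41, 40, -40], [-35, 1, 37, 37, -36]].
The invariant factors of A (the non-unit diagonal entries of the Smith normal form of xI - A over ℚ[x]) are (x + 4)(x^2 - 4x - 4)^2, each dividing the next. The characteristic polynomial is their product, (x + 4)(x^2 - 4x - 4)^2.

The rational canonical form is the block-diagonal matrix of companion matrices C(f_i):
R = [[0, 0, 0, 0, -64], [1, 0, 0, 0, -144], [0, 1, 0, 0, -64], [0, 0, 1, 0, 24], [0, 0, 0, 1, 4]].

Note the characteristic polynomial does not split into linear factors over ℚ, so A has no Jordan form over ℚ; the rational canonical form exists over any field.

R = [[0, 0, 0, 0, -64], [1, 0, 0, 0, -144], [0, 1, 0, 0, -64], [0, 0, 1, 0, 24], [0, 0, 0, 1, 4]]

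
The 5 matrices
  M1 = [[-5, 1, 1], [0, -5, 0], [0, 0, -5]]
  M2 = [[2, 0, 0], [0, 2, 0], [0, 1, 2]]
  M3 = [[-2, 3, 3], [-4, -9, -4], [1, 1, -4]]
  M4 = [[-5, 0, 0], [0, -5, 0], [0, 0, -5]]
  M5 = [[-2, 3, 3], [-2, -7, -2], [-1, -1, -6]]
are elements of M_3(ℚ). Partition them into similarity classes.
3 classes: {M1, M3, M5}, {M2}, {M4}

Characteristic polynomials: χ_{M1} = (x + 5)^3, χ_{M2} = (x - 2)^3, χ_{M3} = (x + 5)^3, χ_{M4} = (x + 5)^3, χ_{M5} = (x + 5)^3.

{M1, M3, M5}: invariant factors x + 5, (x + 5)^2.

{M2}: invariant factors x - 2, (x - 2)^2.

{M4}: invariant factors x + 5, x + 5, x + 5.

Matrices are similar if and only if their invariant-factor lists agree; the partition into similarity classes is {M1, M3, M5}, {M2}, {M4}.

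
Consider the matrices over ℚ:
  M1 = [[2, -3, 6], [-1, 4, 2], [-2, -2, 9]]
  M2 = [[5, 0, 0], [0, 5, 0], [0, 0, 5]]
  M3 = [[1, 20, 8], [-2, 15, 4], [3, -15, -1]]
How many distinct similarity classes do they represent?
Characteristic polynomials: χ_{M1} = (x - 5)^3, χ_{M2} = (x - 5)^3, χ_{M3} = (x - 5)^3.

{M1, M3}: invariant factors x - 5, (x - 5)^2.

{M2}: invariant factors x - 5, x - 5, x - 5.

Matrices are similar if and only if their invariant-factor lists agree; the partition into similarity classes is {M1, M3}, {M2}.

2 classes: {M1, M3}, {M2}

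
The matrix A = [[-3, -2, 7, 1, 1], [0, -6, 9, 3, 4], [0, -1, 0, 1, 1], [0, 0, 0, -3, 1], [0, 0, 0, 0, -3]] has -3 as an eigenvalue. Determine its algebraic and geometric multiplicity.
algebraic multiplicity 5, geometric multiplicity 2

The characteristic polynomial is (x + 3)^5, so the factor x + 3 appears with exponent 5: the algebraic multiplicity is 5.

rank(A + 3I) = 3, so the eigenspace has dimension 5 - 3 = 2: the geometric multiplicity is 2.

Since 2 < 5, A is not diagonalizable.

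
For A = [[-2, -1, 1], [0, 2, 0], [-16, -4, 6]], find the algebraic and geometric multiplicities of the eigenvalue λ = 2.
algebraic multiplicity 3, geometric multiplicity 2

The characteristic polynomial is (x - 2)^3, so the factor x - 2 appears with exponent 3: the algebraic multiplicity is 3.

rank(A - 2I) = 1, so the eigenspace has dimension 3 - 1 = 2: the geometric multiplicity is 2.

Since 2 < 3, A is not diagonalizable.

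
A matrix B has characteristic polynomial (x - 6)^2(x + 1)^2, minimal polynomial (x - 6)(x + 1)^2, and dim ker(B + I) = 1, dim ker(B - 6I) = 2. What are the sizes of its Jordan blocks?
Jordan blocks: (-1, 2), (6, 1), (6, 1)

λ = -1: algebraic multiplicity 2 (exponent in χ_B), largest block size 2 (exponent in m_B), 1 block (geometric multiplicity). This forces block sizes [2].
λ = 6: algebraic multiplicity 2 (exponent in χ_B), largest block size 1 (exponent in m_B), 2 blocks (geometric multiplicity). These force block sizes [1, 1].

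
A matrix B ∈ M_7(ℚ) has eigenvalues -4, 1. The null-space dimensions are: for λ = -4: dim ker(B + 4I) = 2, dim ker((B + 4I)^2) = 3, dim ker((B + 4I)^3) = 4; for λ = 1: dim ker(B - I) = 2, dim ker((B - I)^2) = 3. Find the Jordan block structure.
Jordan blocks: (-4, 3), (-4, 1), (1, 2), (1, 1)

λ = -4: successive nullity increments [2, 1, 1] count blocks of size ≥ k; block sizes are [3, 1].
λ = 1: successive nullity increments [2, 1] count blocks of size ≥ k; block sizes are [2, 1].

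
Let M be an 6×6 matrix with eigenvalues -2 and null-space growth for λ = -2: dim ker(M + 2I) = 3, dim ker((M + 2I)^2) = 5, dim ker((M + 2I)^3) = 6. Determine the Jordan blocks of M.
Jordan blocks: (-2, 3), (-2, 2), (-2, 1)

λ = -2: successive nullity increments [3, 2, 1] count blocks of size ≥ k; block sizes are [3, 2, 1].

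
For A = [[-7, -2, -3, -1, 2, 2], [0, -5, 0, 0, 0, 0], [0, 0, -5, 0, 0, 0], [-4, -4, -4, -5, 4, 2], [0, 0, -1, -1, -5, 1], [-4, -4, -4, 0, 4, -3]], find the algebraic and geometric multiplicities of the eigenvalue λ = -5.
algebraic multiplicity 6, geometric multiplicity 4

The characteristic polynomial is (x + 5)^6, so the factor x + 5 appears with exponent 6: the algebraic multiplicity is 6.

rank(A + 5I) = 2, so the eigenspace has dimension 6 - 2 = 4: the geometric multiplicity is 4.

Since 4 < 6, A is not diagonalizable.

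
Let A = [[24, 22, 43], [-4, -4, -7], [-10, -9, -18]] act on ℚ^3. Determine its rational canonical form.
The invariant factors of A (the non-unit diagonal entries of the Smith normal form of xI - A over ℚ[x]) are x(x^2 - 2x - 1), each dividing the next. The characteristic polynomial is their product, x(x^2 - 2x - 1).

The rational canonical form is the block-diagonal matrix of companion matrices C(f_i):
R = [[0, 0, 0], [1, 0, 1], [0, 1, 2]].

Note the characteristic polynomial does not split into linear factors over ℚ, so A has no Jordan form over ℚ; the rational canonical form exists over any field.

R = [[0, 0, 0], [1, 0, 1], [0, 1, 2]]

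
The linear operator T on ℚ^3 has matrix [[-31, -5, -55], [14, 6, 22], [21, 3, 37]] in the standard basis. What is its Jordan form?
The characteristic polynomial is det(xI - A) = (x - 4)^3, so the eigenvalues are 4 (algebraic multiplicity 3).

For λ = 4: rank(A - 4I) = 1, rank((A - 4I)^2) = 0. The eigenspace has dimension 3 - 1 = 2, so there are 2 Jordan blocks; the rank sequence gives block sizes [2, 1].

Assembling the blocks gives the Jordan form J above.

J = [[4, 1, 0], [0, 4, 0], [0, 0, 4]]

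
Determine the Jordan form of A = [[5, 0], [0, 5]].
J = [[5, 0], [0, 5]]

The characteristic polynomial is det(xI - A) = (x - 5)^2, so the eigenvalues are 5 (algebraic multiplicity 2).

For λ = 5: rank(A - 5I) = 0. The eigenspace has dimension 2 - 0 = 2, so there are 2 Jordan blocks; the rank sequence gives block sizes [1, 1].

Assembling the blocks gives the Jordan form J above.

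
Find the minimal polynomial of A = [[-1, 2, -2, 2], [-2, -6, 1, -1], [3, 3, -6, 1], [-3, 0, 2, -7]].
The characteristic polynomial factors as (x + 5)^4. The minimal polynomial is ∏(x - λ)^{k_λ} where k_λ is the size of the largest Jordan block at λ.

For λ = -5: rank(A + 5I) = 2, and the largest Jordan block has size 2 (the smallest k with rank((A + 5I)^k) = rank((A + 5I)^(k+1))).

So m_A(x) = (x + 5)^2.

m_A(x) = (x + 5)^2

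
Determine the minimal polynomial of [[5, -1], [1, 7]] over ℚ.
m_A(x) = (x - 6)^2

The characteristic polynomial factors as (x - 6)^2. The minimal polynomial is ∏(x - λ)^{k_λ} where k_λ is the size of the largest Jordan block at λ.

For λ = 6: rank(A - 6I) = 1, and the largest Jordan block has size 2 (the smallest k with rank((A - 6I)^k) = rank((A - 6I)^(k+1))).

So m_A(x) = (x - 6)^2.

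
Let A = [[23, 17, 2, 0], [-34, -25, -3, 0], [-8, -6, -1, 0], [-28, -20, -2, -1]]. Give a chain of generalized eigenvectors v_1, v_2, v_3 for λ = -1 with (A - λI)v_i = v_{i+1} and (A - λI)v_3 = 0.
We seek v_1 ∈ ker((A + I)^3) \ ker((A + I)^2), then set v_{i+1} = (A + I) v_i.

One such chain is v_1 = [[-2, 3, 1, 2]]^T, v_2 = [[5, -7, -2, -6]]^T, v_3 = [[-3, 4, 2, 4]]^T. Check: (A + I) v_3 = [[0, 0, 0, 0]]^T = 0.

v_1 = [[-2, 3, 1, 2]]^T, v_2 = [[5, -7, -2, -6]]^T, v_3 = [[-3, 4, 2, 4]]^T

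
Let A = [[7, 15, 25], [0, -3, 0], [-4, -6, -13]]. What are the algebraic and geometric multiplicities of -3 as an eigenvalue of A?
algebraic multiplicity 3, geometric multiplicity 2

The characteristic polynomial is (x + 3)^3, so the factor x + 3 appears with exponent 3: the algebraic multiplicity is 3.

rank(A + 3I) = 1, so the eigenspace has dimension 3 - 1 = 2: the geometric multiplicity is 2.

Since 2 < 3, A is not diagonalizable.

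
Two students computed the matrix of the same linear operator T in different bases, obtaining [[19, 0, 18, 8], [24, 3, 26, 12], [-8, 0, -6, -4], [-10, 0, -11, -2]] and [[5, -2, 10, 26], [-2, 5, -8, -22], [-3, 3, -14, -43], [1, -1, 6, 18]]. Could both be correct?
Two matrices over a field are similar if and only if they have the same invariant factors.

Both A and B have characteristic polynomial (x - 4)^2(x - 3)^2 and minimal polynomial (x - 4)^2(x - 3). Computing further, both have invariant factors x - 3, (x - 4)^2(x - 3). Hence A and B are similar.

Yes.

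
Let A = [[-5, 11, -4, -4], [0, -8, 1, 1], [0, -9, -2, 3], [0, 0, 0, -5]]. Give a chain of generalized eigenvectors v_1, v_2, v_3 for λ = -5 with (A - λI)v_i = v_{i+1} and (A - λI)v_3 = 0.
We seek v_1 ∈ ker((A + 5I)^3) \ ker((A + 5I)^2), then set v_{i+1} = (A + 5I) v_i.

One such chain is v_1 = [[-1, 0, 1, 0]]^T, v_2 = [[-4, 1, 3, 0]]^T, v_3 = [[-1, 0, 0, 0]]^T. Check: (A + 5I) v_3 = [[0, 0, 0, 0]]^T = 0.

v_1 = [[-1, 0, 1, 0]]^T, v_2 = [[-4, 1, 3, 0]]^T, v_3 = [[-1, 0, 0, 0]]^T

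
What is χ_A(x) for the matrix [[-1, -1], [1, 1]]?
xI - A = [[x + 1, 1], [-1, x - 1]].

Expanding det(xI - A) along the first row:
det(xI - A) = + (x + 1)·det([[x - 1]]) - (1)·det([[-1]]).

Evaluating gives χ_A(x) = x^2.

χ_A(x) = x^2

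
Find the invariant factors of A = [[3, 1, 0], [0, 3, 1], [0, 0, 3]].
(x - 3)^3

The Jordan structure of A has elementary divisors (x - 3)^3. Arranging the block sizes at each eigenvalue in decreasing order and taking row products gives the invariant factors.

Invariant factors (smallest first, each dividing the next): (x - 3)^3.

Check: the last factor (x - 3)^3 is the minimal polynomial, and the product (x - 3)^3 is the characteristic polynomial.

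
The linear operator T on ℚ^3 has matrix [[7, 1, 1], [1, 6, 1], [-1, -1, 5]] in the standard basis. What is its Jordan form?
The characteristic polynomial is det(xI - A) = (x - 6)^3, so the eigenvalues are 6 (algebraic multiplicity 3).

For λ = 6: rank(A - 6I) = 2, rank((A - 6I)^2) = 1, rank((A - 6I)^3) = 0. The eigenspace has dimension 3 - 2 = 1, so there is 1 Jordan block; the rank sequence gives block sizes [3].

Assembling the blocks gives the Jordan form J above.

J = [[6, 1, 0], [0, 6, 1], [0, 0, 6]]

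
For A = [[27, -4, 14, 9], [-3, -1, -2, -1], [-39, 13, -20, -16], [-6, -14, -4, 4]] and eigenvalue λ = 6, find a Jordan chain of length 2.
We seek v_1 ∈ ker((A - 6I)^2) \ ker(A - 6I), then set v_{i+1} = (A - 6I) v_i.

One such chain is v_1 = [[1, 0, -2, 1]]^T, v_2 = [[2, 0, -3, 0]]^T. Check: (A - 6I) v_2 = [[0, 0, 0, 0]]^T = 0.

v_1 = [[1, 0, -2, 1]]^T, v_2 = [[2, 0, -3, 0]]^T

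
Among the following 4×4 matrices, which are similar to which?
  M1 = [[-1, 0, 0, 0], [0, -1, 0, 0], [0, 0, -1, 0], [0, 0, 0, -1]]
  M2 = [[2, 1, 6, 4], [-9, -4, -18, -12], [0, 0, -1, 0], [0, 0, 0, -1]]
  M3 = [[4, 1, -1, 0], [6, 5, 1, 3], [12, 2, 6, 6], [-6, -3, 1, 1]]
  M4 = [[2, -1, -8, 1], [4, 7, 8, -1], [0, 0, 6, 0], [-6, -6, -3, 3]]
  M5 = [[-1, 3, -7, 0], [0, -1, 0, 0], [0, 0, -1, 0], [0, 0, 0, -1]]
4 classes: {M1}, {M2, M5}, {M3}, {M4}

Characteristic polynomials: χ_{M1} = (x + 1)^4, χ_{M2} = (x + 1)^4, χ_{M3} = (x - 4)^4, χ_{M4} = (x - 6)^2(x - 3)^2, χ_{M5} = (x + 1)^4.

{M1}: invariant factors x + 1, x + 1, x + 1, x + 1.

{M2, M5}: invariant factors x + 1, x + 1, (x + 1)^2.

{M3}: invariant factors x - 4, (x - 4)^3.

{M4}: invariant factors x - 6, (x - 6)(x - 3)^2.

Matrices are similar if and only if their invariant-factor lists agree; the partition into similarity classes is {M1}, {M2, M5}, {M3}, {M4}.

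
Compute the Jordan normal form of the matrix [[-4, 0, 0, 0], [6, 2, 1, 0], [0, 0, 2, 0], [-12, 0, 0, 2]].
The characteristic polynomial is det(xI - A) = (x - 2)^3(x + 4), so the eigenvalues are -4 (algebraic multiplicity 1), 2 (algebraic multiplicity 3).

For λ = -4: algebraic multiplicity 1 gives one 1×1 block.

For λ = 2: rank(A - 2I) = 2, rank((A - 2I)^2) = 1. The eigenspace has dimension 4 - 2 = 2, so there are 2 Jordan blocks; the rank sequence gives block sizes [2, 1].

Assembling the blocks gives the Jordan form J above.

J = [[-4, 0, 0, 0], [0, 2, 1, 0], [0, 0, 2, 0], [0, 0, 0, 2]]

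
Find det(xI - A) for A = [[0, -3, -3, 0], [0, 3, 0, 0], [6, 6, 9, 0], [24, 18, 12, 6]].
xI - A = [[x, 3, 3, 0], [0, x - 3, 0, 0], [-6, -6, x - 9, 0], [-24, -18, -12, x - 6]].

Expanding det(xI - A) along the first row:
det(xI - A) = + (x)·det([[x - 3, 0, 0], [-6, x - 9, 0], [-18, -12, x - 6]]) - (3)·det([[0, 0, 0], [-6, x - 9, 0], [-24, -12, x - 6]]) + (3)·det([[0, x - 3, 0], [-6, -6, 0], [-24, -18, x - 6]]) - (0)·det([[0, x - 3, 0], [-6, -6, x - 9], [-24, -18, -12]]).

Evaluating gives χ_A(x) = x^4 - 18x^3 + 117x^2 - 324x + 324 = (x - 6)^2(x - 3)^2.

χ_A(x) = (x - 6)^2(x - 3)^2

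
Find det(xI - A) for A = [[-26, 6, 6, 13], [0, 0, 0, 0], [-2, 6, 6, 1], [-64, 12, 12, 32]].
χ_A(x) = x^2(x - 6)^2

xI - A = [[x + 26, -6, -6, -13], [0, x, 0, 0], [2, -6, x - 6, -1], [64, -12, -12, x - 32]].

Expanding det(xI - A) along the first row:
det(xI - A) = + (x + 26)·det([[x, 0, 0], [-6, x - 6, -1], [-12, -12, x - 32]]) - (-6)·det([[0, 0, 0], [2, x - 6, -1], [64, -12, x - 32]]) + (-6)·det([[0, x, 0], [2, -6, -1], [64, -12, x - 32]]) - (-13)·det([[0, x, 0], [2, -6, x - 6], [64, -12, -12]]).

Evaluating gives χ_A(x) = x^4 - 12x^3 + 36x^2 = x^2(x - 6)^2.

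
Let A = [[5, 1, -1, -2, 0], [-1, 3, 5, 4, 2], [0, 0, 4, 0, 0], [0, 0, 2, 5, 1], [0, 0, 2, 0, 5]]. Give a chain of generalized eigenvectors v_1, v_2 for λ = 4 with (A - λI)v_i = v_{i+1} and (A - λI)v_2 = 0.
We seek v_1 ∈ ker((A - 4I)^2) \ ker(A - 4I), then set v_{i+1} = (A - 4I) v_i.

One such chain is v_1 = [[0, 1, 0, 0, 0]]^T, v_2 = [[1, -1, 0, 0, 0]]^T. Check: (A - 4I) v_2 = [[0, 0, 0, 0, 0]]^T = 0.

v_1 = [[0, 1, 0, 0, 0]]^T, v_2 = [[1, -1, 0, 0, 0]]^T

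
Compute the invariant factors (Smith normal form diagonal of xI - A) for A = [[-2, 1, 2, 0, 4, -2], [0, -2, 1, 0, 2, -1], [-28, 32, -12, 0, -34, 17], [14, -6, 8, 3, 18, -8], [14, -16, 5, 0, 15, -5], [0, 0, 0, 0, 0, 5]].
x - 5, (x - 5)(x - 3)(x + 2)^3

The Jordan structure of A has elementary divisors (x + 2)^3, (x - 3), (x - 5), (x - 5). Arranging the block sizes at each eigenvalue in decreasing order and taking row products gives the invariant factors.

Invariant factors (smallest first, each dividing the next): x - 5, (x - 5)(x - 3)(x + 2)^3.

Check: the last factor (x - 5)(x - 3)(x + 2)^3 is the minimal polynomial, and the product (x - 5)^2(x - 3)(x + 2)^3 is the characteristic polynomial.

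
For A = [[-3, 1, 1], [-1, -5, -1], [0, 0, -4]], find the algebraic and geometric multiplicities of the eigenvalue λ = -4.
The characteristic polynomial is (x + 4)^3, so the factor x + 4 appears with exponent 3: the algebraic multiplicity is 3.

rank(A + 4I) = 1, so the eigenspace has dimension 3 - 1 = 2: the geometric multiplicity is 2.

Since 2 < 3, A is not diagonalizable.

algebraic multiplicity 3, geometric multiplicity 2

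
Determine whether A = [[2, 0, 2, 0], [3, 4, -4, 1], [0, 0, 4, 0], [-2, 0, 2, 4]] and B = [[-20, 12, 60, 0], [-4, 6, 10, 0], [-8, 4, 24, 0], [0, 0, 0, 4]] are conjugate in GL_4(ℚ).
Both have characteristic polynomial (x - 4)^3(x - 2), but the minimal polynomial of A is (x - 4)^2(x - 2) while the minimal polynomial of B is (x - 4)(x - 2). The minimal polynomial is a similarity invariant, so A and B are not similar.

No.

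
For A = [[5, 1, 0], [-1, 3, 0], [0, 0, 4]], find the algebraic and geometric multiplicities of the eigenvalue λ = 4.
algebraic multiplicity 3, geometric multiplicity 2

The characteristic polynomial is (x - 4)^3, so the factor x - 4 appears with exponent 3: the algebraic multiplicity is 3.

rank(A - 4I) = 1, so the eigenspace has dimension 3 - 1 = 2: the geometric multiplicity is 2.

Since 2 < 3, A is not diagonalizable.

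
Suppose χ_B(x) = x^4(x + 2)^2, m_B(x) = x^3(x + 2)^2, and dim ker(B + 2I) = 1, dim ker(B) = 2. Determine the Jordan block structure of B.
Jordan blocks: (-2, 2), (0, 3), (0, 1)

λ = -2: algebraic multiplicity 2 (exponent in χ_B), largest block size 2 (exponent in m_B), 1 block (geometric multiplicity). This forces block sizes [2].
λ = 0: algebraic multiplicity 4 (exponent in χ_B), largest block size 3 (exponent in m_B), 2 blocks (geometric multiplicity). These force block sizes [3, 1].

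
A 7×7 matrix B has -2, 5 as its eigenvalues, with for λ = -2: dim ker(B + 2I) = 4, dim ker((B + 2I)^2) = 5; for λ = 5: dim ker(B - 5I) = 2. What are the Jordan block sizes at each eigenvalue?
λ = -2: successive nullity increments [4, 1] count blocks of size ≥ k; block sizes are [2, 1, 1, 1].
λ = 5: successive nullity increments [2] count blocks of size ≥ k; block sizes are [1, 1].

Jordan blocks: (-2, 2), (-2, 1), (-2, 1), (-2, 1), (5, 1), (5, 1)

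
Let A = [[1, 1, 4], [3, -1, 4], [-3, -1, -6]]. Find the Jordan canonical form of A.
J = [[-2, 1, 0], [0, -2, 0], [0, 0, -2]]

The characteristic polynomial is det(xI - A) = (x + 2)^3, so the eigenvalues are -2 (algebraic multiplicity 3).

For λ = -2: rank(A + 2I) = 1, rank((A + 2I)^2) = 0. The eigenspace has dimension 3 - 1 = 2, so there are 2 Jordan blocks; the rank sequence gives block sizes [2, 1].

Assembling the blocks gives the Jordan form J above.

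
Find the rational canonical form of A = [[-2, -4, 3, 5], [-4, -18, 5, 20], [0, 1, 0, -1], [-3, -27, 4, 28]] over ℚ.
R = [[0, 0, 0, -1], [1, 0, 0, -8], [0, 1, 0, -14], [0, 0, 1, 8]]

The invariant factors of A (the non-unit diagonal entries of the Smith normal form of xI - A over ℚ[x]) are (x^2 - 4x - 1)^2, each dividing the next. The characteristic polynomial is their product, (x^2 - 4x - 1)^2.

The rational canonical form is the block-diagonal matrix of companion matrices C(f_i):
R = [[0, 0, 0, -1], [1, 0, 0, -8], [0, 1, 0, -14], [0, 0, 1, 8]].

Note the characteristic polynomial does not split into linear factors over ℚ, so A has no Jordan form over ℚ; the rational canonical form exists over any field.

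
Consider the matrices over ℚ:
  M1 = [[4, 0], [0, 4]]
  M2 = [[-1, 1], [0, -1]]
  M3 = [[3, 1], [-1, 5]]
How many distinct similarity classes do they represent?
3 classes: {M1}, {M2}, {M3}

Characteristic polynomials: χ_{M1} = (x - 4)^2, χ_{M2} = (x + 1)^2, χ_{M3} = (x - 4)^2.

{M1}: invariant factors x - 4, x - 4.

{M2}: invariant factors (x + 1)^2.

{M3}: invariant factors (x - 4)^2.

Matrices are similar if and only if their invariant-factor lists agree; the partition into similarity classes is {M1}, {M2}, {M3}.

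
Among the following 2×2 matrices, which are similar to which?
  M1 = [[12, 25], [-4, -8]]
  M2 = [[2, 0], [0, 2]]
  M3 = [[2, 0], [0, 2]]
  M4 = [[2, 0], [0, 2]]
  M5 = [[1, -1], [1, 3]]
Characteristic polynomials: χ_{M1} = (x - 2)^2, χ_{M2} = (x - 2)^2, χ_{M3} = (x - 2)^2, χ_{M4} = (x - 2)^2, χ_{M5} = (x - 2)^2.

{M1, M5}: invariant factors (x - 2)^2.

{M2, M3, M4}: invariant factors x - 2, x - 2.

Matrices are similar if and only if their invariant-factor lists agree; the partition into similarity classes is {M1, M5}, {M2, M3, M4}.

2 classes: {M1, M5}, {M2, M3, M4}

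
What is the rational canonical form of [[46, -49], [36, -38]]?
R = [[0, -16], [1, 8]]

The invariant factors of A (the non-unit diagonal entries of the Smith normal form of xI - A over ℚ[x]) are (x - 4)^2, each dividing the next. The characteristic polynomial is their product, (x - 4)^2.

The rational canonical form is the block-diagonal matrix of companion matrices C(f_i):
R = [[0, -16], [1, 8]].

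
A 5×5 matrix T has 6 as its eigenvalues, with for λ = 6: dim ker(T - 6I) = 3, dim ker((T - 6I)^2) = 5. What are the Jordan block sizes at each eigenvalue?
Jordan blocks: (6, 2), (6, 2), (6, 1)

λ = 6: successive nullity increments [3, 2] count blocks of size ≥ k; block sizes are [2, 2, 1].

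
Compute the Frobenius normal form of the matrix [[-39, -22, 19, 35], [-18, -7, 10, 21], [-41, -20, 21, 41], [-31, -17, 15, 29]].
The invariant factors of A (the non-unit diagonal entries of the Smith normal form of xI - A over ℚ[x]) are (x - 4)(x + 2)(x^2 - 2x - 4), each dividing the next. The characteristic polynomial is their product, (x - 4)(x + 2)(x^2 - 2x - 4).

The rational canonical form is the block-diagonal matrix of companion matrices C(f_i):
R = [[0, 0, 0, -32], [1, 0, 0, -24], [0, 1, 0, 8], [0, 0, 1, 4]].

Note the characteristic polynomial does not split into linear factors over ℚ, so A has no Jordan form over ℚ; the rational canonical form exists over any field.

R = [[0, 0, 0, -32], [1, 0, 0, -24], [0, 1, 0, 8], [0, 0, 1, 4]]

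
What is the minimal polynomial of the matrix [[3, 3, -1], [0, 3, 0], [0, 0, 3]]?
m_A(x) = (x - 3)^2

The characteristic polynomial factors as (x - 3)^3. The minimal polynomial is ∏(x - λ)^{k_λ} where k_λ is the size of the largest Jordan block at λ.

For λ = 3: rank(A - 3I) = 1, and the largest Jordan block has size 2 (the smallest k with rank((A - 3I)^k) = rank((A - 3I)^(k+1))).

So m_A(x) = (x - 3)^2.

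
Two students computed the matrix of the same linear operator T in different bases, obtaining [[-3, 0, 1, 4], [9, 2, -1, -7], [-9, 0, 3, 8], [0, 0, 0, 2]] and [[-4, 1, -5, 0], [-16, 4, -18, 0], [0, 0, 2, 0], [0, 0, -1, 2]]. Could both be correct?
Two matrices over a field are similar if and only if they have the same invariant factors.

Both A and B have characteristic polynomial x^2(x - 2)^2 and minimal polynomial x^2(x - 2)^2. Computing further, both have invariant factors x^2(x - 2)^2. Hence A and B are similar.

Yes.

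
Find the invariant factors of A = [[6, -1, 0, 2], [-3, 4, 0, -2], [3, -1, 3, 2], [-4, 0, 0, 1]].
x - 3, (x - 5)(x - 3)^2

The Jordan structure of A has elementary divisors (x - 3)^2, (x - 3), (x - 5). Arranging the block sizes at each eigenvalue in decreasing order and taking row products gives the invariant factors.

Invariant factors (smallest first, each dividing the next): x - 3, (x - 5)(x - 3)^2.

Check: the last factor (x - 5)(x - 3)^2 is the minimal polynomial, and the product (x - 5)(x - 3)^3 is the characteristic polynomial.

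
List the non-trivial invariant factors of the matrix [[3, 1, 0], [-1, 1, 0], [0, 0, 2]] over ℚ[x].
x - 2, (x - 2)^2

The Jordan structure of A has elementary divisors (x - 2)^2, (x - 2). Arranging the block sizes at each eigenvalue in decreasing order and taking row products gives the invariant factors.

Invariant factors (smallest first, each dividing the next): x - 2, (x - 2)^2.

Check: the last factor (x - 2)^2 is the minimal polynomial, and the product (x - 2)^3 is the characteristic polynomial.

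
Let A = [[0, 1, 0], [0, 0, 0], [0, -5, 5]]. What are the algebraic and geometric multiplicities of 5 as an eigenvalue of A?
The characteristic polynomial is x^2(x - 5), so the factor x - 5 appears with exponent 1: the algebraic multiplicity is 1.

rank(A - 5I) = 2, so the eigenspace has dimension 3 - 2 = 1: the geometric multiplicity is 1.

algebraic multiplicity 1, geometric multiplicity 1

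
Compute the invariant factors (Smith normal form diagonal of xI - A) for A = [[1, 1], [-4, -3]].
The Jordan structure of A has elementary divisors (x + 1)^2. Arranging the block sizes at each eigenvalue in decreasing order and taking row products gives the invariant factors.

Invariant factors (smallest first, each dividing the next): (x + 1)^2.

Check: the last factor (x + 1)^2 is the minimal polynomial, and the product (x + 1)^2 is the characteristic polynomial.

(x + 1)^2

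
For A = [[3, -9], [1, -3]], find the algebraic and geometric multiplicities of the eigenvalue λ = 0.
algebraic multiplicity 2, geometric multiplicity 1

The characteristic polynomial is x^2, so the factor x appears with exponent 2: the algebraic multiplicity is 2.

rank(A) = 1, so the eigenspace has dimension 2 - 1 = 1: the geometric multiplicity is 1.

Since 1 < 2, A is not diagonalizable.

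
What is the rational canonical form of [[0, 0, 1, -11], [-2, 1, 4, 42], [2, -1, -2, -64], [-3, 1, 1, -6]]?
R = [[0, 0, 0, 0], [1, 0, 0, 75], [0, 1, 0, 5], [0, 0, 1, -7]]

The invariant factors of A (the non-unit diagonal entries of the Smith normal form of xI - A over ℚ[x]) are x(x - 3)(x + 5)^2, each dividing the next. The characteristic polynomial is their product, x(x - 3)(x + 5)^2.

The rational canonical form is the block-diagonal matrix of companion matrices C(f_i):
R = [[0, 0, 0, 0], [1, 0, 0, 75], [0, 1, 0, 5], [0, 0, 1, -7]].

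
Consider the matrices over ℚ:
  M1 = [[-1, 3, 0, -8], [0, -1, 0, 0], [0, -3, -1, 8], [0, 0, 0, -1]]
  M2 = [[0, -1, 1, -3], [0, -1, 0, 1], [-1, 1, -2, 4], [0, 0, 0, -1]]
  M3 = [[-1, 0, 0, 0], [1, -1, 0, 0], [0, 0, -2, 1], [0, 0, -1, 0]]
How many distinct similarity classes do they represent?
2 classes: {M1}, {M2, M3}

Characteristic polynomials: χ_{M1} = (x + 1)^4, χ_{M2} = (x + 1)^4, χ_{M3} = (x + 1)^4.

{M1}: invariant factors x + 1, x + 1, (x + 1)^2.

{M2, M3}: invariant factors (x + 1)^2, (x + 1)^2.

Matrices are similar if and only if their invariant-factor lists agree; the partition into similarity classes is {M1}, {M2, M3}.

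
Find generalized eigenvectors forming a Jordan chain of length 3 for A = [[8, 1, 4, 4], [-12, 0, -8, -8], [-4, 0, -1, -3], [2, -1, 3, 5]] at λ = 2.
v_1 = [[-1, 1, 0, 1]]^T, v_2 = [[-1, 2, 1, 0]]^T, v_3 = [[0, 0, 1, -1]]^T

We seek v_1 ∈ ker((A - 2I)^3) \ ker((A - 2I)^2), then set v_{i+1} = (A - 2I) v_i.

One such chain is v_1 = [[-1, 1, 0, 1]]^T, v_2 = [[-1, 2, 1, 0]]^T, v_3 = [[0, 0, 1, -1]]^T. Check: (A - 2I) v_3 = [[0, 0, 0, 0]]^T = 0.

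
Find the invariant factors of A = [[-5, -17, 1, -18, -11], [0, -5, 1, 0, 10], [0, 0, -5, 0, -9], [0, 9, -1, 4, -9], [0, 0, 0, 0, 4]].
(x - 4)^2(x + 5)^3

The Jordan structure of A has elementary divisors (x + 5)^3, (x - 4)^2. Arranging the block sizes at each eigenvalue in decreasing order and taking row products gives the invariant factors.

Invariant factors (smallest first, each dividing the next): (x - 4)^2(x + 5)^3.

Check: the last factor (x - 4)^2(x + 5)^3 is the minimal polynomial, and the product (x - 4)^2(x + 5)^3 is the characteristic polynomial.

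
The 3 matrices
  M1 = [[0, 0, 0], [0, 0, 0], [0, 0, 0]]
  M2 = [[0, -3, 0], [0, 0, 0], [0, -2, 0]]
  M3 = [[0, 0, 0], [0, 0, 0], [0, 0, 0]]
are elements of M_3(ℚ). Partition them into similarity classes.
Characteristic polynomials: χ_{M1} = x^3, χ_{M2} = x^3, χ_{M3} = x^3.

{M1, M3}: invariant factors x, x, x.

{M2}: invariant factors x, x^2.

Matrices are similar if and only if their invariant-factor lists agree; the partition into similarity classes is {M1, M3}, {M2}.

2 classes: {M1, M3}, {M2}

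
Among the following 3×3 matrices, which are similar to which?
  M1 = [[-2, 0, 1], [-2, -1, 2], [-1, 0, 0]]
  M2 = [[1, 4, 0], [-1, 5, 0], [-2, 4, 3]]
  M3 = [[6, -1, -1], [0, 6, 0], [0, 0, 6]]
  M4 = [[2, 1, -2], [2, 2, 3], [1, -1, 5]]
Characteristic polynomials: χ_{M1} = (x + 1)^3, χ_{M2} = (x - 3)^3, χ_{M3} = (x - 6)^3, χ_{M4} = (x - 3)^3.

{M1}: invariant factors x + 1, (x + 1)^2.

{M2}: invariant factors x - 3, (x - 3)^2.

{M3}: invariant factors x - 6, (x - 6)^2.

{M4}: invariant factors (x - 3)^3.

Matrices are similar if and only if their invariant-factor lists agree; the partition into similarity classes is {M1}, {M2}, {M3}, {M4}.

4 classes: {M1}, {M2}, {M3}, {M4}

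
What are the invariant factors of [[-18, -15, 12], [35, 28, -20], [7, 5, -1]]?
The Jordan structure of A has elementary divisors (x - 3)^2, (x - 3). Arranging the block sizes at each eigenvalue in decreasing order and taking row products gives the invariant factors.

Invariant factors (smallest first, each dividing the next): x - 3, (x - 3)^2.

Check: the last factor (x - 3)^2 is the minimal polynomial, and the product (x - 3)^3 is the characteristic polynomial.

x - 3, (x - 3)^2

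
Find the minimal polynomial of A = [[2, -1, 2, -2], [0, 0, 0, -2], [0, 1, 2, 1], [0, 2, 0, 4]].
m_A(x) = (x - 2)^2

The characteristic polynomial factors as (x - 2)^4. The minimal polynomial is ∏(x - λ)^{k_λ} where k_λ is the size of the largest Jordan block at λ.

For λ = 2: rank(A - 2I) = 2, and the largest Jordan block has size 2 (the smallest k with rank((A - 2I)^k) = rank((A - 2I)^(k+1))).

So m_A(x) = (x - 2)^2.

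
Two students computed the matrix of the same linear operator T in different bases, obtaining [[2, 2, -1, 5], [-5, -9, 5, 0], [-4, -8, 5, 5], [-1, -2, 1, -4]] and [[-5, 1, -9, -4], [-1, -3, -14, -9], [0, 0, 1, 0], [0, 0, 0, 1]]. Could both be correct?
Yes.

Two matrices over a field are similar if and only if they have the same invariant factors.

Both A and B have characteristic polynomial (x - 1)^2(x + 4)^2 and minimal polynomial (x - 1)(x + 4)^2. Computing further, both have invariant factors x - 1, (x - 1)(x + 4)^2. Hence A and B are similar.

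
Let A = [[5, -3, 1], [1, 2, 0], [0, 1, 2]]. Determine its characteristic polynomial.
χ_A(x) = (x - 3)^3

xI - A = [[x - 5, 3, -1], [-1, x - 2, 0], [0, -1, x - 2]].

Expanding det(xI - A) along the first row:
det(xI - A) = + (x - 5)·det([[x - 2, 0], [-1, x - 2]]) - (3)·det([[-1, 0], [0, x - 2]]) + (-1)·det([[-1, x - 2], [0, -1]]).

Evaluating gives χ_A(x) = x^3 - 9x^2 + 27x - 27 = (x - 3)^3.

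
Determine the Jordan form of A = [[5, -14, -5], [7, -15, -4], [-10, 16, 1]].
J = [[-3, 1, 0], [0, -3, 1], [0, 0, -3]]

The characteristic polynomial is det(xI - A) = (x + 3)^3, so the eigenvalues are -3 (algebraic multiplicity 3).

For λ = -3: rank(A + 3I) = 2, rank((A + 3I)^2) = 1, rank((A + 3I)^3) = 0. The eigenspace has dimension 3 - 2 = 1, so there is 1 Jordan block; the rank sequence gives block sizes [3].

Assembling the blocks gives the Jordan form J above.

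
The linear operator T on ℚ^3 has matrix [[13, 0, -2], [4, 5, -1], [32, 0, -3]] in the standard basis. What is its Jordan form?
J = [[5, 1, 0], [0, 5, 0], [0, 0, 5]]

The characteristic polynomial is det(xI - A) = (x - 5)^3, so the eigenvalues are 5 (algebraic multiplicity 3).

For λ = 5: rank(A - 5I) = 1, rank((A - 5I)^2) = 0. The eigenspace has dimension 3 - 1 = 2, so there are 2 Jordan blocks; the rank sequence gives block sizes [2, 1].

Assembling the blocks gives the Jordan form J above.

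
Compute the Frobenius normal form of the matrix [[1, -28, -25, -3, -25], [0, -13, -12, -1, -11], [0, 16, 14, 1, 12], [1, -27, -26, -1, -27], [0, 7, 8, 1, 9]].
R = [[0, 0, 0, 0, 0], [1, 0, 0, 0, 0], [0, 1, 0, 0, 24], [0, 0, 1, 0, -28], [0, 0, 0, 1, 10]]

The invariant factors of A (the non-unit diagonal entries of the Smith normal form of xI - A over ℚ[x]) are x^2(x - 6)(x - 2)^2, each dividing the next. The characteristic polynomial is their product, x^2(x - 6)(x - 2)^2.

The rational canonical form is the block-diagonal matrix of companion matrices C(f_i):
R = [[0, 0, 0, 0, 0], [1, 0, 0, 0, 0], [0, 1, 0, 0, 24], [0, 0, 1, 0, -28], [0, 0, 0, 1, 10]].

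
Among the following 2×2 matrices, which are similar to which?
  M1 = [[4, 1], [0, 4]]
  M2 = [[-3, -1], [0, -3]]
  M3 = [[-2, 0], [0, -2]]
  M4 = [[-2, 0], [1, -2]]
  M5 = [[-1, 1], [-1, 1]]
Characteristic polynomials: χ_{M1} = (x - 4)^2, χ_{M2} = (x + 3)^2, χ_{M3} = (x + 2)^2, χ_{M4} = (x + 2)^2, χ_{M5} = x^2.

{M1}: invariant factors (x - 4)^2.

{M2}: invariant factors (x + 3)^2.

{M3}: invariant factors x + 2, x + 2.

{M4}: invariant factors (x + 2)^2.

{M5}: invariant factors x^2.

Matrices are similar if and only if their invariant-factor lists agree; the partition into similarity classes is {M1}, {M2}, {M3}, {M4}, {M5}.

5 classes: {M1}, {M2}, {M3}, {M4}, {M5}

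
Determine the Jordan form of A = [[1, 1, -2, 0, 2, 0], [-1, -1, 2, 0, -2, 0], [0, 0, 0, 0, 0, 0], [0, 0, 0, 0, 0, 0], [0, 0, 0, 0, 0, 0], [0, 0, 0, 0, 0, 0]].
The characteristic polynomial is det(xI - A) = x^6, so the eigenvalues are 0 (algebraic multiplicity 6).

For λ = 0: rank(A) = 1, rank(A^2) = 0. The eigenspace has dimension 6 - 1 = 5, so there are 5 Jordan blocks; the rank sequence gives block sizes [2, 1, 1, 1, 1].

Assembling the blocks gives the Jordan form J above.

J = [[0, 1, 0, 0, 0, 0], [0, 0, 0, 0, 0, 0], [0, 0, 0, 0, 0, 0], [0, 0, 0, 0, 0, 0], [0, 0, 0, 0, 0, 0], [0, 0, 0, 0, 0, 0]]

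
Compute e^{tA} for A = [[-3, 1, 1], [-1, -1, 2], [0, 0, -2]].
e^{tA} = [[(1 - t)*e^{-2*t}, t*e^{-2*t}, t*(t + 2)*e^{-2*t}/2], [-t*e^{-2*t}, (t + 1)*e^{-2*t}, t*(t + 4)*e^{-2*t}/2], [0, 0, e^{-2*t}]]

A has Jordan form J = [[-2, 1, 0], [0, -2, 1], [0, 0, -2]] with A = PJP^{-1}, so e^{tA} = P e^{tJ} P^{-1}.

For a Jordan block J_k(λ), e^{tJ_k(λ)} = e^{λt} · (I + tN + t^2 N^2/2! + ... + t^{k-1} N^{k-1}/(k-1)!) where N is the nilpotent superdiagonal part.

Assembling the blocks and conjugating back gives the entries of e^{tA} as shown above.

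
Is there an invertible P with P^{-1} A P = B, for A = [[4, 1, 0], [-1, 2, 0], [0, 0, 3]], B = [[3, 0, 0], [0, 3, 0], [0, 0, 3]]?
No.

Both have characteristic polynomial (x - 3)^3, but the minimal polynomial of A is (x - 3)^2 while the minimal polynomial of B is x - 3. The minimal polynomial is a similarity invariant, so A and B are not similar.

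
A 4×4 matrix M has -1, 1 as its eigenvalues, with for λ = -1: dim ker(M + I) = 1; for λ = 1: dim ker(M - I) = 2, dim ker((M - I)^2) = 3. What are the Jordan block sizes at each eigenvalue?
λ = -1: successive nullity increments [1] count blocks of size ≥ k; block sizes are [1].
λ = 1: successive nullity increments [2, 1] count blocks of size ≥ k; block sizes are [2, 1].

Jordan blocks: (-1, 1), (1, 2), (1, 1)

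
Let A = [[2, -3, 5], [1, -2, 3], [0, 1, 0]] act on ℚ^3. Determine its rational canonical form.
R = [[0, 0, -1], [1, 0, 4], [0, 1, 0]]

The invariant factors of A (the non-unit diagonal entries of the Smith normal form of xI - A over ℚ[x]) are x^3 - 4x + 1, each dividing the next. The characteristic polynomial is their product, x^3 - 4x + 1.

The rational canonical form is the block-diagonal matrix of companion matrices C(f_i):
R = [[0, 0, -1], [1, 0, 4], [0, 1, 0]].

Note the characteristic polynomial does not split into linear factors over ℚ, so A has no Jordan form over ℚ; the rational canonical form exists over any field.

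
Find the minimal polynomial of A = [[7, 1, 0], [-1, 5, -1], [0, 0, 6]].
The characteristic polynomial factors as (x - 6)^3. The minimal polynomial is ∏(x - λ)^{k_λ} where k_λ is the size of the largest Jordan block at λ.

For λ = 6: rank(A - 6I) = 2, and the largest Jordan block has size 3 (the smallest k with rank((A - 6I)^k) = rank((A - 6I)^(k+1))).

So m_A(x) = (x - 6)^3.

m_A(x) = (x - 6)^3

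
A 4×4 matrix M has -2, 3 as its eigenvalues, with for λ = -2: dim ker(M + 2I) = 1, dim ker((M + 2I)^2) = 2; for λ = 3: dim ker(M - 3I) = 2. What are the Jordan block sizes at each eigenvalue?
Jordan blocks: (-2, 2), (3, 1), (3, 1)

λ = -2: successive nullity increments [1, 1] count blocks of size ≥ k; block sizes are [2].
λ = 3: successive nullity increments [2] count blocks of size ≥ k; block sizes are [1, 1].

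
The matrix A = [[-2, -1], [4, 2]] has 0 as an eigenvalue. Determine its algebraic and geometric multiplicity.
The characteristic polynomial is x^2, so the factor x appears with exponent 2: the algebraic multiplicity is 2.

rank(A) = 1, so the eigenspace has dimension 2 - 1 = 1: the geometric multiplicity is 1.

Since 1 < 2, A is not diagonalizable.

algebraic multiplicity 2, geometric multiplicity 1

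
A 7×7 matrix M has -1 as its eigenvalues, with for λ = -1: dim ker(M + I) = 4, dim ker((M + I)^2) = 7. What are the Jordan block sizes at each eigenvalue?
Jordan blocks: (-1, 2), (-1, 2), (-1, 2), (-1, 1)

λ = -1: successive nullity increments [4, 3] count blocks of size ≥ k; block sizes are [2, 2, 2, 1].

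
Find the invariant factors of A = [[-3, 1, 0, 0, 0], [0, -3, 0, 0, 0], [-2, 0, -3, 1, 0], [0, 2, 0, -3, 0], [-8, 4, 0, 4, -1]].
(x + 3)^2, (x + 1)(x + 3)^2

The Jordan structure of A has elementary divisors (x + 3)^2, (x + 3)^2, (x + 1). Arranging the block sizes at each eigenvalue in decreasing order and taking row products gives the invariant factors.

Invariant factors (smallest first, each dividing the next): (x + 3)^2, (x + 1)(x + 3)^2.

Check: the last factor (x + 1)(x + 3)^2 is the minimal polynomial, and the product (x + 1)(x + 3)^4 is the characteristic polynomial.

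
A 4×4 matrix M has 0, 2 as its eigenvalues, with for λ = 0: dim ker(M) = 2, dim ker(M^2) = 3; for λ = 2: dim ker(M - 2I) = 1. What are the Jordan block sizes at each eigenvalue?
λ = 0: successive nullity increments [2, 1] count blocks of size ≥ k; block sizes are [2, 1].
λ = 2: successive nullity increments [1] count blocks of size ≥ k; block sizes are [1].

Jordan blocks: (0, 2), (0, 1), (2, 1)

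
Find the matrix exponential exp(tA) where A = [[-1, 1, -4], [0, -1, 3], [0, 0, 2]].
e^{tA} = [[e^{-t}, t*e^{-t}, (-t - e^{3*t} + 1)*e^{-t}], [0, e^{-t}, (e^{3*t} - 1)*e^{-t}], [0, 0, e^{2*t}]]

A has Jordan form J = [[-1, 1, 0], [0, -1, 0], [0, 0, 2]] with A = PJP^{-1}, so e^{tA} = P e^{tJ} P^{-1}.

For a Jordan block J_k(λ), e^{tJ_k(λ)} = e^{λt} · (I + tN + t^2 N^2/2! + ... + t^{k-1} N^{k-1}/(k-1)!) where N is the nilpotent superdiagonal part.

Assembling the blocks and conjugating back gives the entries of e^{tA} as shown above.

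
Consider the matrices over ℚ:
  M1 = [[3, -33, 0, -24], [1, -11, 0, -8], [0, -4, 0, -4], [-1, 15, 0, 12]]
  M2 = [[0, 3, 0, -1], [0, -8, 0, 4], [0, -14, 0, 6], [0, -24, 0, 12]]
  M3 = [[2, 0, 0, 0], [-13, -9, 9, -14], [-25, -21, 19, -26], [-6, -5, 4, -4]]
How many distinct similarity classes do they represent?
2 classes: {M1, M2}, {M3}

Characteristic polynomials: χ_{M1} = x^3(x - 4), χ_{M2} = x^3(x - 4), χ_{M3} = (x - 2)^4.

{M1, M2}: invariant factors x, x^2(x - 4).

{M3}: invariant factors x - 2, (x - 2)^3.

Matrices are similar if and only if their invariant-factor lists agree; the partition into similarity classes is {M1, M2}, {M3}.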